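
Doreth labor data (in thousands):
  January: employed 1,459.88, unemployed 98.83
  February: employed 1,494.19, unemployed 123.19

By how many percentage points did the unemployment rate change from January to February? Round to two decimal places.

January: labor force = 1,459.88 + 98.83 = 1,558.71; u = 98.83/1,558.71 = 6.34%.
February: labor force = 1,494.19 + 123.19 = 1,617.38; u = 123.19/1,617.38 = 7.62%.
Change = 7.62% − 6.34% = +1.28 pp.

The unemployment rate changed by +1.28 percentage points.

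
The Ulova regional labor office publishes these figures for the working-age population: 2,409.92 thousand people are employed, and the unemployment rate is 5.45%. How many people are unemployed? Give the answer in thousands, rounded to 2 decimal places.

Let U be the number unemployed. The labor force is E + U, and U/(E+U) = 0.0545.
So U = 0.0545 × 2,409.92 / (1 − 0.0545) = 131.3406 / 0.9455 ≈ 138.91 thousand.

About 138.91 thousand are unemployed.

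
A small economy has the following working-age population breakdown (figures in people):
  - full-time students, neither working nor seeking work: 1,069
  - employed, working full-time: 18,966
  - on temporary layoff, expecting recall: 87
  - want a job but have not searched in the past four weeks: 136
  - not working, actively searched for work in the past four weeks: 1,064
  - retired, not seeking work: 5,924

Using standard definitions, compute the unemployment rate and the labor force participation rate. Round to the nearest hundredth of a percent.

Unemployment rate ≈ 5.72%; labor force participation rate ≈ 73.83%.

Employed = 18,966.
Unemployed = 87 + 1,064 = 1,151 (jobless and actively searching, or on temporary layoff).
Labor force = 18,966 + 1,151 = 20,117.
Not in labor force = 1,069 + 136 + 5,924 = 7,129 (those not working and not actively searching are outside the labor force — including those who want a job but have given up searching).
Civilian working-age population = 20,117 + 7,129 = 27,246.
Unemployment rate = 1,151 / 20,117 = 5.72%.
Labor force participation rate = 20,117 / 27,246 = 73.83%.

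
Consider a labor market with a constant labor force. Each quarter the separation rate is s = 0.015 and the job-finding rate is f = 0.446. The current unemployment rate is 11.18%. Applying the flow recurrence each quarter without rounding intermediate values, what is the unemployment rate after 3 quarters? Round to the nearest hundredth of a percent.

With a fixed labor force, u_{t+1} = u_t + s·(1−u_t) − f·u_t = u_t·(1−s−f) + s.
Here 1−s−f = 0.539 and s = 0.015.
u_1 = 0.111800 × 0.539 + 0.015 = 0.075260.
u_2 = 0.075260 × 0.539 + 0.015 = 0.055565.
u_3 = 0.055565 × 0.539 + 0.015 = 0.044950.

Unemployment rate after three quarters ≈ 4.49%.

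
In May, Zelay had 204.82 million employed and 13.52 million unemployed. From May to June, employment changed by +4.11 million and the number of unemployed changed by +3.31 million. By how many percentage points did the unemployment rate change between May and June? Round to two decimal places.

May: labor force = 204.82 + 13.52 = 218.34; u = 13.52/218.34 = 6.19%.
June: labor force = 208.93 + 16.83 = 225.76; u = 16.83/225.76 = 7.45%.
Change = 7.45% − 6.19% = +1.26 pp.

The unemployment rate changed by +1.26 percentage points.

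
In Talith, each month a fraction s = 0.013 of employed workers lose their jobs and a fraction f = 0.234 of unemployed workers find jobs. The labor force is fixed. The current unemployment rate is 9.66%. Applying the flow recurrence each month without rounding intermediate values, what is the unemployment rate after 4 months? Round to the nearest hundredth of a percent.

With a fixed labor force, u_{t+1} = u_t + s·(1−u_t) − f·u_t = u_t·(1−s−f) + s.
Here 1−s−f = 0.753 and s = 0.013.
u_1 = 0.096600 × 0.753 + 0.013 = 0.085740.
u_2 = 0.085740 × 0.753 + 0.013 = 0.077562.
u_3 = 0.077562 × 0.753 + 0.013 = 0.071404.
u_4 = 0.071404 × 0.753 + 0.013 = 0.066767.

Unemployment rate after four months ≈ 6.68%.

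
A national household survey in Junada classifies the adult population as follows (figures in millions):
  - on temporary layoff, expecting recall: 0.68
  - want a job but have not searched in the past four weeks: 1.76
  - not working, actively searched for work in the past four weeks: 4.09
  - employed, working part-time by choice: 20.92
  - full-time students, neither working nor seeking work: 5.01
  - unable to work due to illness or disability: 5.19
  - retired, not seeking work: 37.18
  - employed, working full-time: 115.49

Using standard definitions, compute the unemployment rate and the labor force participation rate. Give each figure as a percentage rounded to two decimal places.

Employed = 20.92 + 115.49 = 136.41 million.
Unemployed = 0.68 + 4.09 = 4.77 million (jobless and actively searching, or on temporary layoff).
Labor force = 136.41 + 4.77 = 141.18 million.
Not in labor force = 1.76 + 5.01 + 5.19 + 37.18 = 49.14 million (those not working and not actively searching are outside the labor force — including those who want a job but have given up searching).
Civilian working-age population = 141.18 + 49.14 = 190.32 million.
Unemployment rate = 4.77 / 141.18 = 3.38%.
Labor force participation rate = 141.18 / 190.32 = 74.18%.

Unemployment rate ≈ 3.38%; labor force participation rate ≈ 74.18%.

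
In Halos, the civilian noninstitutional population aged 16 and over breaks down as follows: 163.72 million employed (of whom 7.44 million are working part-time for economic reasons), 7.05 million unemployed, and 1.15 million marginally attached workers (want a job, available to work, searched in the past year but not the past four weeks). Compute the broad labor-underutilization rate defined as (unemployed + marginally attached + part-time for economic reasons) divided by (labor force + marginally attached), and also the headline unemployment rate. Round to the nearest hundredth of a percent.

Broad underutilization rate ≈ 9.10%; headline unemployment rate ≈ 4.13%.

Labor force = 163.72 + 7.05 = 170.77 million.
Numerator = 7.05 + 1.15 + 7.44 = 15.64 million.
Denominator = 170.77 + 1.15 = 171.92 million.
Broad rate = 15.64 / 171.92 = 9.10%.
Headline unemployment rate = 7.05 / 170.77 = 4.13%.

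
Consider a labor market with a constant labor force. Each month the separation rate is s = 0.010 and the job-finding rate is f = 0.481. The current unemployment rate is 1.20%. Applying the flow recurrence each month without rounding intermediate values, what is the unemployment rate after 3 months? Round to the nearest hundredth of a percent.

With a fixed labor force, u_{t+1} = u_t + s·(1−u_t) − f·u_t = u_t·(1−s−f) + s.
Here 1−s−f = 0.509 and s = 0.010.
u_1 = 0.012000 × 0.509 + 0.010 = 0.016108.
u_2 = 0.016108 × 0.509 + 0.010 = 0.018199.
u_3 = 0.018199 × 0.509 + 0.010 = 0.019263.

Unemployment rate after three months ≈ 1.93%.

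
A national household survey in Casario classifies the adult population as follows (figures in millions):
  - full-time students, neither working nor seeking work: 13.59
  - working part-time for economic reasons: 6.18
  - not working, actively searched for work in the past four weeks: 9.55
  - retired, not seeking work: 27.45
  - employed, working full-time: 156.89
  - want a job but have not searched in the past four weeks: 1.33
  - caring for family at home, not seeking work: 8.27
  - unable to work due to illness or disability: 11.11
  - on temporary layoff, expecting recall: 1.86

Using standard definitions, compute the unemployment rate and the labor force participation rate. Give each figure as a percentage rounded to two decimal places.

Employed = 6.18 + 156.89 = 163.07 million (anyone who worked, including part-time for economic reasons, counts as employed).
Unemployed = 9.55 + 1.86 = 11.41 million (jobless and actively searching, or on temporary layoff).
Labor force = 163.07 + 11.41 = 174.48 million.
Not in labor force = 13.59 + 27.45 + 1.33 + 8.27 + 11.11 = 61.75 million (those not working and not actively searching are outside the labor force — including those who want a job but have given up searching).
Civilian working-age population = 174.48 + 61.75 = 236.23 million.
Unemployment rate = 11.41 / 174.48 = 6.54%.
Labor force participation rate = 174.48 / 236.23 = 73.86%.

Unemployment rate ≈ 6.54%; labor force participation rate ≈ 73.86%.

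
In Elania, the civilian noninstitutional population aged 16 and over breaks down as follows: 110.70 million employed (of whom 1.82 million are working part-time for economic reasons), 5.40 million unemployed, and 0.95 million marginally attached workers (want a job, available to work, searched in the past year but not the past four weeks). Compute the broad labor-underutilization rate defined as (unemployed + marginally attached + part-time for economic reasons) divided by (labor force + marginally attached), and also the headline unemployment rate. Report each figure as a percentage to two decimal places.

Labor force = 110.70 + 5.40 = 116.10 million.
Numerator = 5.40 + 0.95 + 1.82 = 8.17 million.
Denominator = 116.10 + 0.95 = 117.05 million.
Broad rate = 8.17 / 117.05 = 6.98%.
Headline unemployment rate = 5.40 / 116.10 = 4.65%.

Broad underutilization rate ≈ 6.98%; headline unemployment rate ≈ 4.65%.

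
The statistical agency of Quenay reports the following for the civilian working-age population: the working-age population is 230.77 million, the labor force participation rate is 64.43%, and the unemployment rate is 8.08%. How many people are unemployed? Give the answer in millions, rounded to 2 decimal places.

Labor force = 0.6443 × 230.77 = 148.69 million.
Unemployed = 0.0808 × 148.69 ≈ 12.01 million.

About 12.01 million are unemployed.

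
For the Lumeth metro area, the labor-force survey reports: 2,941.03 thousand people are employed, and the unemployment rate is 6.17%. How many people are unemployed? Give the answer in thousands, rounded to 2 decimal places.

About 193.39 thousand are unemployed.

Let U be the number unemployed. The labor force is E + U, and U/(E+U) = 0.0617.
So U = 0.0617 × 2,941.03 / (1 − 0.0617) = 181.4616 / 0.9383 ≈ 193.39 thousand.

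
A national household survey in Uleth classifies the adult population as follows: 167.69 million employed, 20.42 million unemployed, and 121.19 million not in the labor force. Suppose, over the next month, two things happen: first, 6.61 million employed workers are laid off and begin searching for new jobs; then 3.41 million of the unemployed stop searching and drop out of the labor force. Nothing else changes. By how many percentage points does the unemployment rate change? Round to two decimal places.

The unemployment rate changes by +1.93 percentage points.

Initially, labor force = 167.69 + 20.42 = 188.11 million, so u = 20.42/188.11 = 10.86%.
After the first change, employed falls and unemployed rises by 6.61; labor force unchanged → E = 161.08, U = 27.03, labor force = 188.11 million.
After the second change, unemployed and labor force both fall by 3.41 → E = 161.08, U = 23.62, labor force = 184.70 million.
New unemployment rate = 23.62 / 184.70 = 12.79%.
Change = 12.79% − 10.86% = +1.93 percentage points.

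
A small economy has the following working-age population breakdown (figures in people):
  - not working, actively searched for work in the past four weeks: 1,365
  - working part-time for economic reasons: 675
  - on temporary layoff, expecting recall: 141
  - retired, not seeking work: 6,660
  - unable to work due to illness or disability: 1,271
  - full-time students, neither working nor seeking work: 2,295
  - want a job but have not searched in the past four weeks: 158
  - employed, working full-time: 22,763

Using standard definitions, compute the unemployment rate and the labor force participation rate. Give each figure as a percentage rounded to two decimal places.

Unemployment rate ≈ 6.04%; labor force participation rate ≈ 70.61%.

Employed = 675 + 22,763 = 23,438 (anyone who worked, including part-time for economic reasons, counts as employed).
Unemployed = 1,365 + 141 = 1,506 (jobless and actively searching, or on temporary layoff).
Labor force = 23,438 + 1,506 = 24,944.
Not in labor force = 6,660 + 1,271 + 2,295 + 158 = 10,384 (those not working and not actively searching are outside the labor force — including those who want a job but have given up searching).
Civilian working-age population = 24,944 + 10,384 = 35,328.
Unemployment rate = 1,506 / 24,944 = 6.04%.
Labor force participation rate = 24,944 / 35,328 = 70.61%.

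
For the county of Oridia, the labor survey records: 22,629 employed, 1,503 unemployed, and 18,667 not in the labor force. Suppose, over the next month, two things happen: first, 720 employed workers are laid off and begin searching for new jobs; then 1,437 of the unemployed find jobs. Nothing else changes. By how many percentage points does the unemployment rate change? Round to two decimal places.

The unemployment rate changes by −2.97 percentage points.

Initially, labor force = 22,629 + 1,503 = 24,132, so u = 1,503/24,132 = 6.23%.
After the first change, employed falls and unemployed rises by 720; labor force unchanged → E = 21,909, U = 2,223, labor force = 24,132.
After the second change, unemployed falls and employed rises by 1,437; labor force unchanged → E = 23,346, U = 786, labor force = 24,132.
New unemployment rate = 786 / 24,132 = 3.26%.
Change = 3.26% − 6.23% = −2.97 percentage points.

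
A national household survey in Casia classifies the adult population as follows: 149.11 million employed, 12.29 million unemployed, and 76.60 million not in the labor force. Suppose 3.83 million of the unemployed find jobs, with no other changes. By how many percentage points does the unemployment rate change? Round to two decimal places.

The unemployment rate changes by −2.37 percentage points.

Initially, labor force = 149.11 + 12.29 = 161.40 million, so u = 12.29/161.40 = 7.61%.
After the change, unemployed falls and employed rises by 3.83; labor force unchanged → E = 152.94, U = 8.46, labor force = 161.40 million.
New unemployment rate = 8.46 / 161.40 = 5.24%.
Change = 5.24% − 7.61% = −2.37 percentage points.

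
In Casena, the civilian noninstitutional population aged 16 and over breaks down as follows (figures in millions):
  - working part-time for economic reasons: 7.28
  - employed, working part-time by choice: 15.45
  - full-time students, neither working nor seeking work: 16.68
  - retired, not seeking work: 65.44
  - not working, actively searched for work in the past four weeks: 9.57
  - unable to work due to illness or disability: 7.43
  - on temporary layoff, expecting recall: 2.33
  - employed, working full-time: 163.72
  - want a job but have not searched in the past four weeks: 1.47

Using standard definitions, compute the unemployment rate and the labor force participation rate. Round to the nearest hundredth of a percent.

Unemployment rate ≈ 6.00%; labor force participation rate ≈ 68.55%.

Employed = 7.28 + 15.45 + 163.72 = 186.45 million (anyone who worked, including part-time for economic reasons, counts as employed).
Unemployed = 9.57 + 2.33 = 11.90 million (jobless and actively searching, or on temporary layoff).
Labor force = 186.45 + 11.90 = 198.35 million.
Not in labor force = 16.68 + 65.44 + 7.43 + 1.47 = 91.02 million (those not working and not actively searching are outside the labor force — including those who want a job but have given up searching).
Civilian working-age population = 198.35 + 91.02 = 289.37 million.
Unemployment rate = 11.90 / 198.35 = 6.00%.
Labor force participation rate = 198.35 / 289.37 = 68.55%.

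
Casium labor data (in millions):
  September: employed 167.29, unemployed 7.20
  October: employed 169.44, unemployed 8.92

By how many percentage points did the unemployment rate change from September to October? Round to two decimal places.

September: labor force = 167.29 + 7.20 = 174.49; u = 7.20/174.49 = 4.13%.
October: labor force = 169.44 + 8.92 = 178.36; u = 8.92/178.36 = 5.00%.
Change = 5.00% − 4.13% = +0.87 pp.

The unemployment rate changed by +0.87 percentage points.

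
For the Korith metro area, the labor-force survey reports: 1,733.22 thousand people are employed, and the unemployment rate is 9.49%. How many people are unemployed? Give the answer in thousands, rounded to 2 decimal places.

Let U be the number unemployed. The labor force is E + U, and U/(E+U) = 0.0949.
So U = 0.0949 × 1,733.22 / (1 − 0.0949) = 164.4826 / 0.9051 ≈ 181.73 thousand.

About 181.73 thousand are unemployed.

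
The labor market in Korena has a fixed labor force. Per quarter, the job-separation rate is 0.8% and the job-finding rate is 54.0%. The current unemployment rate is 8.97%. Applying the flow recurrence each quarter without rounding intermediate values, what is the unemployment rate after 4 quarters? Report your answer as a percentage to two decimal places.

With a fixed labor force, u_{t+1} = u_t + s·(1−u_t) − f·u_t = u_t·(1−s−f) + s.
Here 1−s−f = 0.452 and s = 0.008.
u_1 = 0.089700 × 0.452 + 0.008 = 0.048544.
u_2 = 0.048544 × 0.452 + 0.008 = 0.029942.
u_3 = 0.029942 × 0.452 + 0.008 = 0.021534.
u_4 = 0.021534 × 0.452 + 0.008 = 0.017733.

Unemployment rate after four quarters ≈ 1.77%.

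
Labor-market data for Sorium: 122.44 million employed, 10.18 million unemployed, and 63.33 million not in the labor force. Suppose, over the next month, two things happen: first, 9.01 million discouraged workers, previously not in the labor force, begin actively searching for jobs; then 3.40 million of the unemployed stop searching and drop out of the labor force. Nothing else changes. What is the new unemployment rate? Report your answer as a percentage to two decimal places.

Initially, labor force = 122.44 + 10.18 = 132.62 million, so u = 10.18/132.62 = 7.68%.
After the first change, unemployed and labor force both rise by 9.01 → E = 122.44, U = 19.19, labor force = 141.63 million.
After the second change, unemployed and labor force both fall by 3.40 → E = 122.44, U = 15.79, labor force = 138.23 million.
New unemployment rate = 15.79 / 138.23 = 11.42%.

New unemployment rate ≈ 11.42%.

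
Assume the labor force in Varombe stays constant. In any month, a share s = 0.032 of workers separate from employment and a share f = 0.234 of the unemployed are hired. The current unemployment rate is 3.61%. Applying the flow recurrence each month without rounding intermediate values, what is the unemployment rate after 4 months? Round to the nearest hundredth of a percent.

Unemployment rate after four months ≈ 9.59%.

With a fixed labor force, u_{t+1} = u_t + s·(1−u_t) − f·u_t = u_t·(1−s−f) + s.
Here 1−s−f = 0.734 and s = 0.032.
u_1 = 0.036100 × 0.734 + 0.032 = 0.058497.
u_2 = 0.058497 × 0.734 + 0.032 = 0.074937.
u_3 = 0.074937 × 0.734 + 0.032 = 0.087004.
u_4 = 0.087004 × 0.734 + 0.032 = 0.095861.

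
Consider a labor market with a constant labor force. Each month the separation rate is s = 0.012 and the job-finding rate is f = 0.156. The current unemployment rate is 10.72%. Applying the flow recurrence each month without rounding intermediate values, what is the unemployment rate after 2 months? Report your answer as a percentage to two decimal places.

Unemployment rate after two months ≈ 9.62%.

With a fixed labor force, u_{t+1} = u_t + s·(1−u_t) − f·u_t = u_t·(1−s−f) + s.
Here 1−s−f = 0.832 and s = 0.012.
u_1 = 0.107200 × 0.832 + 0.012 = 0.101190.
u_2 = 0.101190 × 0.832 + 0.012 = 0.096190.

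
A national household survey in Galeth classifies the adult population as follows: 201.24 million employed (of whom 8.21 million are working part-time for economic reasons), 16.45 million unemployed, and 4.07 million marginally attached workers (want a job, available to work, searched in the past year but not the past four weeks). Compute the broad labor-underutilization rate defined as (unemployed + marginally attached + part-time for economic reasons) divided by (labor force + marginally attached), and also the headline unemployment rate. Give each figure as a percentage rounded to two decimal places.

Labor force = 201.24 + 16.45 = 217.69 million.
Numerator = 16.45 + 4.07 + 8.21 = 28.73 million.
Denominator = 217.69 + 4.07 = 221.76 million.
Broad rate = 28.73 / 221.76 = 12.96%.
Headline unemployment rate = 16.45 / 217.69 = 7.56%.

Broad underutilization rate ≈ 12.96%; headline unemployment rate ≈ 7.56%.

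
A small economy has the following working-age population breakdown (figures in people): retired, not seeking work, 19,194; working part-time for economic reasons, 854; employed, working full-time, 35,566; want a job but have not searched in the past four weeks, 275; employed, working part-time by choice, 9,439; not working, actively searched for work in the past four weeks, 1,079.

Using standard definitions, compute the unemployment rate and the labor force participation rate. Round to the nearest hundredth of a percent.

Unemployment rate ≈ 2.30%; labor force participation rate ≈ 70.68%.

Employed = 854 + 35,566 + 9,439 = 45,859 (anyone who worked, including part-time for economic reasons, counts as employed).
Unemployed = 1,079.
Labor force = 45,859 + 1,079 = 46,938.
Not in labor force = 19,194 + 275 = 19,469 (those not working and not actively searching are outside the labor force — including those who want a job but have given up searching).
Civilian working-age population = 46,938 + 19,469 = 66,407.
Unemployment rate = 1,079 / 46,938 = 2.30%.
Labor force participation rate = 46,938 / 66,407 = 70.68%.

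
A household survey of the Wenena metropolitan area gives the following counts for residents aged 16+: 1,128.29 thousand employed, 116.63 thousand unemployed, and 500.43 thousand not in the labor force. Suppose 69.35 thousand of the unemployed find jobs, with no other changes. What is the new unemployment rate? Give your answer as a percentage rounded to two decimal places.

New unemployment rate ≈ 3.80%.

Initially, labor force = 1,128.29 + 116.63 = 1,244.92 thousand, so u = 116.63/1,244.92 = 9.37%.
After the change, unemployed falls and employed rises by 69.35; labor force unchanged → E = 1,197.64, U = 47.28, labor force = 1,244.92 thousand.
New unemployment rate = 47.28 / 1,244.92 = 3.80%.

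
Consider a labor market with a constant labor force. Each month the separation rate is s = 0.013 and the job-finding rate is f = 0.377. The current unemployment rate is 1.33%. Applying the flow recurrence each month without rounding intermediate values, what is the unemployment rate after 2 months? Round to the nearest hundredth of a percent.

With a fixed labor force, u_{t+1} = u_t + s·(1−u_t) − f·u_t = u_t·(1−s−f) + s.
Here 1−s−f = 0.610 and s = 0.013.
u_1 = 0.013300 × 0.610 + 0.013 = 0.021113.
u_2 = 0.021113 × 0.610 + 0.013 = 0.025879.

Unemployment rate after two months ≈ 2.59%.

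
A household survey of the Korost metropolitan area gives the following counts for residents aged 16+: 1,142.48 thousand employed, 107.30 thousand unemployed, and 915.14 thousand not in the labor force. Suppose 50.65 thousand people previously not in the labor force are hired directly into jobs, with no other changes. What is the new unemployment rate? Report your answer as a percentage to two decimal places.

Initially, labor force = 1,142.48 + 107.30 = 1,249.78 thousand, so u = 107.30/1,249.78 = 8.59%.
After the change, employed and labor force both rise by 50.65; unemployed unchanged → E = 1,193.13, U = 107.30, labor force = 1,300.43 thousand.
New unemployment rate = 107.30 / 1,300.43 = 8.25%.

New unemployment rate ≈ 8.25%.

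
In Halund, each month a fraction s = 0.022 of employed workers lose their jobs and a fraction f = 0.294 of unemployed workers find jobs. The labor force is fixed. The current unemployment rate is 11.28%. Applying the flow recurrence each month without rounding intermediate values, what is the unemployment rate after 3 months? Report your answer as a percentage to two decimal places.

Unemployment rate after three months ≈ 8.34%.

With a fixed labor force, u_{t+1} = u_t + s·(1−u_t) − f·u_t = u_t·(1−s−f) + s.
Here 1−s−f = 0.684 and s = 0.022.
u_1 = 0.112800 × 0.684 + 0.022 = 0.099155.
u_2 = 0.099155 × 0.684 + 0.022 = 0.089822.
u_3 = 0.089822 × 0.684 + 0.022 = 0.083438.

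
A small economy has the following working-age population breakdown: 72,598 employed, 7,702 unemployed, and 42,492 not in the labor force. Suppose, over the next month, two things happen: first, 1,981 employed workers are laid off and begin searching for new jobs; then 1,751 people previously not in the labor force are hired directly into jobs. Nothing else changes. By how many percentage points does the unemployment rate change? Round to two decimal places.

The unemployment rate changes by +2.21 percentage points.

Initially, labor force = 72,598 + 7,702 = 80,300, so u = 7,702/80,300 = 9.59%.
After the first change, employed falls and unemployed rises by 1,981; labor force unchanged → E = 70,617, U = 9,683, labor force = 80,300.
After the second change, employed and labor force both rise by 1,751; unemployed unchanged → E = 72,368, U = 9,683, labor force = 82,051.
New unemployment rate = 9,683 / 82,051 = 11.80%.
Change = 11.80% − 9.59% = +2.21 percentage points.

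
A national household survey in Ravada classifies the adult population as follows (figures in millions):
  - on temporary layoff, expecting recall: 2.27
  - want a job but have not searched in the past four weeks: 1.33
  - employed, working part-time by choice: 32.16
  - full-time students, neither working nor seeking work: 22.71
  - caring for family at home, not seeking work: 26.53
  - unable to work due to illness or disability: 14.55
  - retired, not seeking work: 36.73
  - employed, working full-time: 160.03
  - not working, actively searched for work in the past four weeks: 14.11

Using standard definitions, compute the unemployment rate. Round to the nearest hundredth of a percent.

Unemployment rate ≈ 7.85%.

Employed = 32.16 + 160.03 = 192.19 million.
Unemployed = 2.27 + 14.11 = 16.38 million (jobless and actively searching, or on temporary layoff).
Labor force = 192.19 + 16.38 = 208.57 million.
Unemployment rate = 16.38 / 208.57 = 7.85%.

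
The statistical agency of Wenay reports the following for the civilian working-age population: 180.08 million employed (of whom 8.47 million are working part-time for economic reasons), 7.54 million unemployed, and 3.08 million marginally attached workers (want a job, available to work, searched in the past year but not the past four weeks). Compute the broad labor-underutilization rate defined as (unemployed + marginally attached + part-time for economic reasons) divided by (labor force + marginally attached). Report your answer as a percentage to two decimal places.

Labor force = 180.08 + 7.54 = 187.62 million.
Numerator = 7.54 + 3.08 + 8.47 = 19.09 million.
Denominator = 187.62 + 3.08 = 190.70 million.
Broad rate = 19.09 / 190.70 = 10.01%.

Broad underutilization rate ≈ 10.01%.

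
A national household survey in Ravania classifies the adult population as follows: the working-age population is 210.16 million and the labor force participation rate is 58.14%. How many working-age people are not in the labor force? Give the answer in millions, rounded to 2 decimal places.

Share not in the labor force = 1 − 0.5814 = 0.4186.
Not in labor force = 0.4186 × 210.16 ≈ 87.97 million.

About 87.97 million are not in the labor force.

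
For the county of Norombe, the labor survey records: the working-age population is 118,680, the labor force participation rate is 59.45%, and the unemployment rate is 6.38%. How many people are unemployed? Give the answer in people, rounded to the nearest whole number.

About 4,501 are unemployed.

Labor force = 0.5945 × 118,680 = 70,555.
Unemployed = 0.0638 × 70,555 ≈ 4,501.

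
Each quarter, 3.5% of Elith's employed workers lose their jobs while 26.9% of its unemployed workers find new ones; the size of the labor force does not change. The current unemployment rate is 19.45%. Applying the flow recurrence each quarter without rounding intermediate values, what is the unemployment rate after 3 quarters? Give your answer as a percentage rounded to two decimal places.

With a fixed labor force, u_{t+1} = u_t + s·(1−u_t) − f·u_t = u_t·(1−s−f) + s.
Here 1−s−f = 0.696 and s = 0.035.
u_1 = 0.194500 × 0.696 + 0.035 = 0.170372.
u_2 = 0.170372 × 0.696 + 0.035 = 0.153579.
u_3 = 0.153579 × 0.696 + 0.035 = 0.141891.

Unemployment rate after three quarters ≈ 14.19%.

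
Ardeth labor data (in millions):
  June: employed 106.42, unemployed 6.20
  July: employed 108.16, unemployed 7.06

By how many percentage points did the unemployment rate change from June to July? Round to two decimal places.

The unemployment rate changed by +0.62 percentage points.

June: labor force = 106.42 + 6.20 = 112.62; u = 6.20/112.62 = 5.51%.
July: labor force = 108.16 + 7.06 = 115.22; u = 7.06/115.22 = 6.13%.
Change = 6.13% − 5.51% = +0.62 pp.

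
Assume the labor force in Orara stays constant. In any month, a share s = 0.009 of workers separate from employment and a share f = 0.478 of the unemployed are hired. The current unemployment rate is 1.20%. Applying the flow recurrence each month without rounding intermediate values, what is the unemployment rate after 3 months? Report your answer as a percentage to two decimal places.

Unemployment rate after three months ≈ 1.76%.

With a fixed labor force, u_{t+1} = u_t + s·(1−u_t) − f·u_t = u_t·(1−s−f) + s.
Here 1−s−f = 0.513 and s = 0.009.
u_1 = 0.012000 × 0.513 + 0.009 = 0.015156.
u_2 = 0.015156 × 0.513 + 0.009 = 0.016775.
u_3 = 0.016775 × 0.513 + 0.009 = 0.017606.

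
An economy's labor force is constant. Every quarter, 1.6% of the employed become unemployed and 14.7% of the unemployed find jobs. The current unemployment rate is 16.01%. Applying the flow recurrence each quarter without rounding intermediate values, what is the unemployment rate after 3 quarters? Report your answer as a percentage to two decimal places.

Unemployment rate after three quarters ≈ 13.45%.

With a fixed labor force, u_{t+1} = u_t + s·(1−u_t) − f·u_t = u_t·(1−s−f) + s.
Here 1−s−f = 0.837 and s = 0.016.
u_1 = 0.160100 × 0.837 + 0.016 = 0.150004.
u_2 = 0.150004 × 0.837 + 0.016 = 0.141553.
u_3 = 0.141553 × 0.837 + 0.016 = 0.134480.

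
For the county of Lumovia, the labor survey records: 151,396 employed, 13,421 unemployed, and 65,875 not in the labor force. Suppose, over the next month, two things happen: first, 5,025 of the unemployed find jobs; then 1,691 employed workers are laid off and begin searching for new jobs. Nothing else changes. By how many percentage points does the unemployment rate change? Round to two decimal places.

The unemployment rate changes by −2.02 percentage points.

Initially, labor force = 151,396 + 13,421 = 164,817, so u = 13,421/164,817 = 8.14%.
After the first change, unemployed falls and employed rises by 5,025; labor force unchanged → E = 156,421, U = 8,396, labor force = 164,817.
After the second change, employed falls and unemployed rises by 1,691; labor force unchanged → E = 154,730, U = 10,087, labor force = 164,817.
New unemployment rate = 10,087 / 164,817 = 6.12%.
Change = 6.12% − 8.14% = −2.02 percentage points.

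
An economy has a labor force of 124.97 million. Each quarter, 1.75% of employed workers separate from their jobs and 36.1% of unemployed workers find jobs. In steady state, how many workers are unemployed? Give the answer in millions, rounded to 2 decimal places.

Steady-state unemployment rate u* = s/(s+f) = 1.75/(1.75+36.1) = 0.046235.
Unemployed = u* × labor force = 0.046235 × 124.97 ≈ 5.78 million.

About 5.78 million are unemployed in steady state.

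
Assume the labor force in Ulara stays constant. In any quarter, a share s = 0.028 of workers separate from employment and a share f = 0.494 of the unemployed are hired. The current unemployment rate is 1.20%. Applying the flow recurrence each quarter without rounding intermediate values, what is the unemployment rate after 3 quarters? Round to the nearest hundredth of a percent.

Unemployment rate after three quarters ≈ 4.91%.

With a fixed labor force, u_{t+1} = u_t + s·(1−u_t) − f·u_t = u_t·(1−s−f) + s.
Here 1−s−f = 0.478 and s = 0.028.
u_1 = 0.012000 × 0.478 + 0.028 = 0.033736.
u_2 = 0.033736 × 0.478 + 0.028 = 0.044126.
u_3 = 0.044126 × 0.478 + 0.028 = 0.049092.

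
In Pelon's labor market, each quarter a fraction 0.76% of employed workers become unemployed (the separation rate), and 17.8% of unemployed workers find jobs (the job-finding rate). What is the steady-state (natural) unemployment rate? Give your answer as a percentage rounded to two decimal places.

At steady state the flows balance: s·E = f·U, so U/(E+U) = s/(s+f).
u* = 0.76 / (0.76 + 17.8) = 0.76 / 18.56 = 4.09%.

Steady-state unemployment rate ≈ 4.09%.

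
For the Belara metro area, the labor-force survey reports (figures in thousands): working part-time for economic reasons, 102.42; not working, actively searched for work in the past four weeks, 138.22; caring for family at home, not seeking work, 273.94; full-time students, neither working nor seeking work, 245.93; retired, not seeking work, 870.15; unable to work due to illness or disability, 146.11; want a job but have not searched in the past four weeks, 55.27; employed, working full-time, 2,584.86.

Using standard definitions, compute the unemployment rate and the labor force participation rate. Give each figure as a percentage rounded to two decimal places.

Employed = 102.42 + 2,584.86 = 2,687.28 thousand (anyone who worked, including part-time for economic reasons, counts as employed).
Unemployed = 138.22 thousand.
Labor force = 2,687.28 + 138.22 = 2,825.50 thousand.
Not in labor force = 273.94 + 245.93 + 870.15 + 146.11 + 55.27 = 1,591.40 thousand (those not working and not actively searching are outside the labor force — including those who want a job but have given up searching).
Civilian working-age population = 2,825.50 + 1,591.40 = 4,416.90 thousand.
Unemployment rate = 138.22 / 2,825.50 = 4.89%.
Labor force participation rate = 2,825.50 / 4,416.90 = 63.97%.

Unemployment rate ≈ 4.89%; labor force participation rate ≈ 63.97%.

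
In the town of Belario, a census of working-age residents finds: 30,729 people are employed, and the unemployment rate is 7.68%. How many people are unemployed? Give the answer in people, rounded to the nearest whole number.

About 2,556 are unemployed.

Let U be the number unemployed. The labor force is E + U, and U/(E+U) = 0.0768.
So U = 0.0768 × 30,729 / (1 − 0.0768) = 2359.99 / 0.9232 ≈ 2,556.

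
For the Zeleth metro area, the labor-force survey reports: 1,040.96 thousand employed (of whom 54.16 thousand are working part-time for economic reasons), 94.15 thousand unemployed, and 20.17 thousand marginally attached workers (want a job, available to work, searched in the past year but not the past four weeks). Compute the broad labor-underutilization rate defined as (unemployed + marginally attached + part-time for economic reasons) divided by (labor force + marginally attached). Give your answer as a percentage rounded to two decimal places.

Labor force = 1,040.96 + 94.15 = 1,135.11 thousand.
Numerator = 94.15 + 20.17 + 54.16 = 168.48 thousand.
Denominator = 1,135.11 + 20.17 = 1,155.28 thousand.
Broad rate = 168.48 / 1,155.28 = 14.58%.

Broad underutilization rate ≈ 14.58%.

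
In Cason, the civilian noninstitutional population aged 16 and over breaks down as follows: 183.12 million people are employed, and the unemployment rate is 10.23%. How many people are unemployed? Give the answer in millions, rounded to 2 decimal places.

Let U be the number unemployed. The labor force is E + U, and U/(E+U) = 0.1023.
So U = 0.1023 × 183.12 / (1 − 0.1023) = 18.7332 / 0.8977 ≈ 20.87 million.

About 20.87 million are unemployed.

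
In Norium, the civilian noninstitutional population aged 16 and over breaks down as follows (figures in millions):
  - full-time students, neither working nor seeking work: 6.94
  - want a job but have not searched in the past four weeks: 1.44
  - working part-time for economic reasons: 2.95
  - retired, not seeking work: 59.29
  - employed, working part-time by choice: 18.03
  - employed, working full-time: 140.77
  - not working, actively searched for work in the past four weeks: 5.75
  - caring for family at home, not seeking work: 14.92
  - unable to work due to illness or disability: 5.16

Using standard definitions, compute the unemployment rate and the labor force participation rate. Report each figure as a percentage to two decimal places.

Employed = 2.95 + 18.03 + 140.77 = 161.75 million (anyone who worked, including part-time for economic reasons, counts as employed).
Unemployed = 5.75 million.
Labor force = 161.75 + 5.75 = 167.50 million.
Not in labor force = 6.94 + 1.44 + 59.29 + 14.92 + 5.16 = 87.75 million (those not working and not actively searching are outside the labor force — including those who want a job but have given up searching).
Civilian working-age population = 167.50 + 87.75 = 255.25 million.
Unemployment rate = 5.75 / 167.50 = 3.43%.
Labor force participation rate = 167.50 / 255.25 = 65.62%.

Unemployment rate ≈ 3.43%; labor force participation rate ≈ 65.62%.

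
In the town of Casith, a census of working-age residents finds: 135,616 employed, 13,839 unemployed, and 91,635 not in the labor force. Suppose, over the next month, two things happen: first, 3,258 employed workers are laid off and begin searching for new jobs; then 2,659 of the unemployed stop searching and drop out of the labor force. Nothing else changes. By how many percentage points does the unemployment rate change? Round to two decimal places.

Initially, labor force = 135,616 + 13,839 = 149,455, so u = 13,839/149,455 = 9.26%.
After the first change, employed falls and unemployed rises by 3,258; labor force unchanged → E = 132,358, U = 17,097, labor force = 149,455.
After the second change, unemployed and labor force both fall by 2,659 → E = 132,358, U = 14,438, labor force = 146,796.
New unemployment rate = 14,438 / 146,796 = 9.84%.
Change = 9.84% − 9.26% = +0.58 percentage points.

The unemployment rate changes by +0.58 percentage points.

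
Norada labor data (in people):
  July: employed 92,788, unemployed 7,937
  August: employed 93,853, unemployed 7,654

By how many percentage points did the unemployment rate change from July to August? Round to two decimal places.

The unemployment rate changed by −0.34 percentage points.

July: labor force = 92,788 + 7,937 = 100,725; u = 7,937/100,725 = 7.88%.
August: labor force = 93,853 + 7,654 = 101,507; u = 7,654/101,507 = 7.54%.
Change = 7.54% − 7.88% = −0.34 pp.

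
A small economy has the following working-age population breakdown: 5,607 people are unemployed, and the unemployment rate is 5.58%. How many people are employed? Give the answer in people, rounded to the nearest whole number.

Labor force = U / u = 5,607 / 0.0558 ≈ 100,484.
Employed = labor force − unemployed = 100,484 − 5,607 = 94,877.

About 94,877 are employed.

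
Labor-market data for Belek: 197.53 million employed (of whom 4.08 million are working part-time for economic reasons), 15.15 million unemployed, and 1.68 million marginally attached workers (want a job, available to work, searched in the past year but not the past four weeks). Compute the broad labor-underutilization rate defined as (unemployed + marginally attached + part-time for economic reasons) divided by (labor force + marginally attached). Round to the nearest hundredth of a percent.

Labor force = 197.53 + 15.15 = 212.68 million.
Numerator = 15.15 + 1.68 + 4.08 = 20.91 million.
Denominator = 212.68 + 1.68 = 214.36 million.
Broad rate = 20.91 / 214.36 = 9.75%.

Broad underutilization rate ≈ 9.75%.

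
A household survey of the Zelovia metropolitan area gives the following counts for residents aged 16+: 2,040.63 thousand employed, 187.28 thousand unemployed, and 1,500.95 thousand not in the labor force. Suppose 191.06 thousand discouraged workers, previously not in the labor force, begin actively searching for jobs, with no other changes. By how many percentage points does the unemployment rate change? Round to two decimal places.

The unemployment rate changes by +7.23 percentage points.

Initially, labor force = 2,040.63 + 187.28 = 2,227.91 thousand, so u = 187.28/2,227.91 = 8.41%.
After the change, unemployed and labor force both rise by 191.06 → E = 2,040.63, U = 378.34, labor force = 2,418.97 thousand.
New unemployment rate = 378.34 / 2,418.97 = 15.64%.
Change = 15.64% − 8.41% = +7.23 percentage points.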